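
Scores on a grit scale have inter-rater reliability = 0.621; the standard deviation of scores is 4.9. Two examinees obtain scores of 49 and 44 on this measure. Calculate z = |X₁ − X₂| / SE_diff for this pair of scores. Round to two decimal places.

1.17

The standard error of measurement is 4.90000·√(1 − 0.62100) ≃ 4.90000·0.61563 ≃ 3.01659.
Standard error of the difference = 3.01659·√2 ≃ 4.26610
z = 5 / 4.26610 ≃ 1.17203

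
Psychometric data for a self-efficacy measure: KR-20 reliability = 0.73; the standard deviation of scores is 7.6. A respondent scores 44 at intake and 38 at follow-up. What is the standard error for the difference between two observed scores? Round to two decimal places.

5.58

SEM = 7.60000 × √(1 − 0.73000) = 7.60000 × √0.27000 ≈ 7.60000 × 0.51962 ≈ 3.94908
SE_diff = √2 × SEM ≈ 5.58484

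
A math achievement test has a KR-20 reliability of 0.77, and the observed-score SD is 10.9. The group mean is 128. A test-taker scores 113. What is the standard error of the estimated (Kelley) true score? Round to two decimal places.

4.59

SE_est = 10.900·√[r(1 − r)] ≈ 4.587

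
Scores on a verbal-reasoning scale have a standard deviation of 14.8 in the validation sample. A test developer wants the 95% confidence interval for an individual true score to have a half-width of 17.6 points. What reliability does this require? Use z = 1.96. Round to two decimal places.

Required SEM = 17.6 / 1.96 ≃ 8.9796
r = 1 − (8.9796/14.8)² ≃ 1 − 0.3681 ≃ 0.6319

0.63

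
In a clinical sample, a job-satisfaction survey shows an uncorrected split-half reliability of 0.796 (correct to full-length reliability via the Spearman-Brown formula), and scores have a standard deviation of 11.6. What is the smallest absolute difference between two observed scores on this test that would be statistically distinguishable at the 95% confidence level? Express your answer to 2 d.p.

r_full = 2·0.796 / (1 + 0.796) ≃ 0.886
SEM = 11.600 · √(1 − 0.886) = 11.600 · √0.114 ≃ 11.600 · 0.337 ≃ 3.909
SE_diff = SEM · √2 ≃ 3.909 · 1.414 ≃ 5.529
Smallest detectable difference = 1.96·5.529 ≃ 10.837

10.84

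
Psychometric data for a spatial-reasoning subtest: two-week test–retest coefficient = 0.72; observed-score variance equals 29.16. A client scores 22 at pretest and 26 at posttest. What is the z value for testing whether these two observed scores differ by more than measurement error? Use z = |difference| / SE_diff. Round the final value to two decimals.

σ = 29.16^(1/2) = 5.4000
SEM = 5.4000×√(1 − 0.7200) ≈ 2.8574
Standard error of the difference = 2.8574·√2 ≈ 4.0410
z = 4 / 4.0410 ≈ 0.9899

0.99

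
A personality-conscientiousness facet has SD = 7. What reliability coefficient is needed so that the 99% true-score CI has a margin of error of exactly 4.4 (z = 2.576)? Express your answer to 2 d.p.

SEM needed = half-width / z = 4.4/2.576 ≈ 1.7081
r = 1 − (SEM / SD)² = 1 − (1.7081 / 7)² ≈ 1 − 0.0595 ≈ 0.9405

0.94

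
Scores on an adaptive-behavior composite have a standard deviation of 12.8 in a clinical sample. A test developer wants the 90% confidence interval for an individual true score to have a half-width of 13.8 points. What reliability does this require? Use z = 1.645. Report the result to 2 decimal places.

SEM needed = half-width / z = 13.8/1.645 ≈ 8.389
Required reliability = 1 − (SEM/SD)² = 1 − 0.430 ≈ 0.570

0.57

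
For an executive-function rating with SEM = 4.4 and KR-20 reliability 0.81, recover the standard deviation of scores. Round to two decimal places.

σ = SEM·(1 − r)^(−1/2) ≈ 4.4*2.294 ≈ 10.094

10.09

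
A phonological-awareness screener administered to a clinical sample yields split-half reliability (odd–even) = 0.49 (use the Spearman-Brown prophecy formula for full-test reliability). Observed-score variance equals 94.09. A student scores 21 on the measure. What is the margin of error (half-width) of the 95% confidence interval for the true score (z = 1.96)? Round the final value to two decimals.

11.12

SD = √94.09 ≈ 9.7000
Spearman-Brown: r = 2(0.49) / (1 + 0.49) = 0.9800 / 1.4900 ≈ 0.6577
SEM = 9.7000 * √(1 − 0.6577) = 9.7000 * √0.3423 ≈ 9.7000 * 0.5850 ≈ 5.6750
1.96 * SEM ≈ 11.1229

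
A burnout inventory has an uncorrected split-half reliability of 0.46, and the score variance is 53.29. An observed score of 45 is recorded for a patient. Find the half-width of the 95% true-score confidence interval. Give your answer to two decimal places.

σ = 53.29^(1/2) = 7.30000
Full-length reliability (Spearman-Brown) = 2(0.46)/(1+0.46) ≈ 0.63014
SEM = 7.30000×√(1 − 0.63014) ≈ 4.43959
1.96 × SEM ≈ 8.70161

8.70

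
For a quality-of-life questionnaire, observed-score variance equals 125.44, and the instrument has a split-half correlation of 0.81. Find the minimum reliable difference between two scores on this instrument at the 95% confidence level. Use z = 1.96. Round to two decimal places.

SD = √125.44 ≈ 11.200
r_full = 2·0.81 / (1 + 0.81) ≈ 0.895
SEM = 11.200 × √(1 − 0.895) = 11.200 × √0.105 ≈ 11.200 × 0.324 ≈ 3.629
SE_diff = SEM × √2 ≈ 3.629 × 1.414 ≈ 5.132
Smallest detectable difference = 1.96×5.132 ≈ 10.058

10.06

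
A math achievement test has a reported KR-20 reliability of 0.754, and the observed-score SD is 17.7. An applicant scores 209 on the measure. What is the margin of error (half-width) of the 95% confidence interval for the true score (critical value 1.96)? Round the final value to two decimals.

The standard error of measurement is 17.70000*√(1 − 0.75400) ≈ 17.70000*0.49598 ≈ 8.77891.
Half-width = 1.96*8.77891 ≈ 17.20667

17.21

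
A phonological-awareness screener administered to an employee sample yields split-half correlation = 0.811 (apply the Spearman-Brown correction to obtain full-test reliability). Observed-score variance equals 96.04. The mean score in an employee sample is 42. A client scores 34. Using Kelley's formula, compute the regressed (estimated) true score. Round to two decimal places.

34.83

Full-length reliability (Spearman-Brown) = 2(0.811)/(1+0.811) ≃ 0.8956
T̂ = r·X + (1 − r)·M = 0.8956*34 + 0.1044*42 ≃ 30.4517 + 4.3832 ≃ 34.8349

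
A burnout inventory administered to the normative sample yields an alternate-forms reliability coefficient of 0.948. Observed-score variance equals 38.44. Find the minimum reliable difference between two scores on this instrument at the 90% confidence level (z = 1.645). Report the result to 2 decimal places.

SD = √38.44 ≈ 6.20000
The standard error of measurement is 6.20000×√(1 − 0.94800) ≈ 6.20000×0.22804 ≈ 1.41382.
SE_diff = SEM × √2 ≈ 1.41382 × 1.41421 ≈ 1.99944
Smallest detectable difference = 1.645×1.99944 ≈ 3.28908

3.29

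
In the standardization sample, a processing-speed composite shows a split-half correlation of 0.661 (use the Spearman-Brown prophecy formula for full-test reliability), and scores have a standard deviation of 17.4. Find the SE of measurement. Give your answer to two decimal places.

Spearman-Brown: r = 2(0.661) / (1 + 0.661) = 1.322 / 1.661 ≈ 0.796
SEM = 17.400·√(1 − 0.796) ≈ 7.861

7.86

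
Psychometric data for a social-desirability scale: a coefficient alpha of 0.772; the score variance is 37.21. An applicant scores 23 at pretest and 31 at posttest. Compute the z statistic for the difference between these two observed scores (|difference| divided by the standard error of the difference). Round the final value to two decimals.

1.94

SD = √37.21 = 6.1000
SEM = 6.1000 · √(1 − 0.7720) = 6.1000 · √0.2280 ≃ 6.1000 · 0.4775 ≃ 2.9127
SE_diff = SEM · √2 ≃ 2.9127 · 1.4142 ≃ 4.1192
z = 8 / 4.1192 ≃ 1.9421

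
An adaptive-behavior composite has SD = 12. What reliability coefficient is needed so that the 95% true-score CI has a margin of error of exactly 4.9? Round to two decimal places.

Required SEM = 4.9 / 1.96 ≃ 2.5000
r = 1 − (2.5000/12)² ≃ 1 − 0.0434 ≃ 0.9566

0.96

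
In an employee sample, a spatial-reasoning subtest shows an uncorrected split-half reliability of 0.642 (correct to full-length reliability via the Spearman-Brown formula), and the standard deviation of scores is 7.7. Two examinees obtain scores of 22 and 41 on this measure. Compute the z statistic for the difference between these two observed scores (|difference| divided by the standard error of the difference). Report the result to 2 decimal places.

3.74

Spearman-Brown: r = 2(0.642) / (1 + 0.642) = 1.284 / 1.642 ≈ 0.782
SEM = 7.700 * √(1 − 0.782) = 7.700 * √0.218 ≈ 7.700 * 0.467 ≈ 3.595
SE_diff = √2 * SEM ≈ 5.085
z = |22 − 41| / 5.085 = 19 / 5.085 ≈ 3.737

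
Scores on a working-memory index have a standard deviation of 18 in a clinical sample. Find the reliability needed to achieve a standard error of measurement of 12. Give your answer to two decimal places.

0.56

r = 1 − (SEM / SD)² = 1 − (12.000 / 18)² ≈ 1 − 0.444 ≈ 0.556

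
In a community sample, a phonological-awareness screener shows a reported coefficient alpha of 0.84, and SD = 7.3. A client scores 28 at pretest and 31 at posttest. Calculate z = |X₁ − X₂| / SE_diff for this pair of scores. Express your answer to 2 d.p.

0.73

The standard error of measurement is 7.30000*√(1 − 0.84000) ≈ 7.30000*0.40000 ≈ 2.92000.
SE_diff = SEM * √2 ≈ 2.92000 * 1.41421 ≈ 4.12950
z = 3 / 4.12950 ≈ 0.72648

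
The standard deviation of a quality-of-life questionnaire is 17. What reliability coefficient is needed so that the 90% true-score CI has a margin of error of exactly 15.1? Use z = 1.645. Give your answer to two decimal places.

Required SEM = 15.1 / 1.645 ≈ 9.179
r = 1 − (9.179/17)² ≈ 1 − 0.292 ≈ 0.708

0.71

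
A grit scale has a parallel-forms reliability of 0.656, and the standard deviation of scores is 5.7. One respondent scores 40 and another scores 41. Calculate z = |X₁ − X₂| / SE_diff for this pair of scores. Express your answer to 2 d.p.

The standard error of measurement is 5.700×√(1 − 0.656) ≈ 5.700×0.587 ≈ 3.343.
Standard error of the difference = 3.343·√2 ≈ 4.728
z = 1 / 4.728 ≈ 0.212

0.21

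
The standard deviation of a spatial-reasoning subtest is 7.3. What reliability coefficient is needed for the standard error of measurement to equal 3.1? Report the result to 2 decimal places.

0.82

Required reliability = 1 − (SEM/SD)² = 1 − 0.180 ≃ 0.820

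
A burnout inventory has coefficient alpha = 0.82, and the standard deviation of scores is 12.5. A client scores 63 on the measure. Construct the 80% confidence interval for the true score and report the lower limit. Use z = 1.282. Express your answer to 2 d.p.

56.20

SEM = 12.500*√(1 − 0.820) ≈ 5.303
Half-width = 1.282*5.303 ≈ 6.799
Lower bound: 63 − 6.799 = 56.201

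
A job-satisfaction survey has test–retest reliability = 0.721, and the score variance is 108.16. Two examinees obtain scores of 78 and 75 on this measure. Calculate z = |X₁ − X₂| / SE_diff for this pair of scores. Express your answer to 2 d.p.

SD = √108.16 ≈ 10.400
The standard error of measurement is 10.400×√(1 − 0.721) ≈ 10.400×0.528 ≈ 5.493.
SE_diff = √2 × SEM ≈ 7.769
z = 3 / 7.769 ≈ 0.386

0.39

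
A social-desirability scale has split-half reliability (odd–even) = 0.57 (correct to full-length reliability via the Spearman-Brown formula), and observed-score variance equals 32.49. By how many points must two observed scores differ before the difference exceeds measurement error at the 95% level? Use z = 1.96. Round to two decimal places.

8.27

SD = √32.49 = 5.7000
r_full = 2·0.57 / (1 + 0.57) ≈ 0.7261
SEM = 5.7000×√(1 − 0.7261) ≈ 2.9830
SE_diff = SEM × √2 ≈ 2.9830 × 1.4142 ≈ 4.2187
Smallest detectable difference = 1.96×4.2187 ≈ 8.2686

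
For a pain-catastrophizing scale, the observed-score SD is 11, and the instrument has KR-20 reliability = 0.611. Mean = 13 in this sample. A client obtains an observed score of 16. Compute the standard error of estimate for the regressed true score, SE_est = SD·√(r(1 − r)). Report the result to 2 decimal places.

5.36

SE_est = SD · √(r(1 − r)) = 11.0000 · √0.2377 ≈ 11.0000 · 0.4875 ≈ 5.3628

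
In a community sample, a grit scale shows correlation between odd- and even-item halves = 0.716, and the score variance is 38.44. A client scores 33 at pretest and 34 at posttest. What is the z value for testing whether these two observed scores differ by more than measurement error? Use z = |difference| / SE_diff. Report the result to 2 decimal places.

SD = √38.44 ≈ 6.200
Spearman-Brown: r = 2(0.716) / (1 + 0.716) = 1.432 / 1.716 ≈ 0.834
SEM = 6.200 × √(1 − 0.834) = 6.200 × √0.166 ≈ 6.200 × 0.407 ≈ 2.522
SE_diff = SEM × √2 ≈ 2.522 × 1.414 ≈ 3.567
z = |33 − 34| / 3.567 = 1 / 3.567 ≈ 0.280

0.28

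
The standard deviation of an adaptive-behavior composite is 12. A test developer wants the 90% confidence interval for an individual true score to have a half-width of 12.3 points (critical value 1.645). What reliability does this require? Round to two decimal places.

0.61

SEM needed = half-width / z = 12.3/1.645 ≈ 7.477
r = 1 − (7.477/12)² ≈ 1 − 0.388 ≈ 0.612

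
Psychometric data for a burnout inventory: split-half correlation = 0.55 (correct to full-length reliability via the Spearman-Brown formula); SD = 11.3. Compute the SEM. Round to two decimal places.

6.09

Full-length reliability (Spearman-Brown) = 2(0.55)/(1+0.55) ≈ 0.7097
The standard error of measurement is 11.3000·√(1 − 0.7097) ≈ 11.3000·0.5388 ≈ 6.0886.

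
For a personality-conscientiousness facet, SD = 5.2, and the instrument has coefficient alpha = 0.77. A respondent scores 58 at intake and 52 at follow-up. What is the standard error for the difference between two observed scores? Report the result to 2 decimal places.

3.53

SEM = 5.2000×√(1 − 0.7700) ≈ 2.4938
SE_diff = SEM × √2 ≈ 2.4938 × 1.4142 ≈ 3.5268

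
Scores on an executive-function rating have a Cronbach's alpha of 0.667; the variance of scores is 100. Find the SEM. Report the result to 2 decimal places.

σ = 100^(1/2) = 10.000
SEM = 10.000 · √(1 − 0.667) = 10.000 · √0.333 ≃ 10.000 · 0.577 ≃ 5.771

5.77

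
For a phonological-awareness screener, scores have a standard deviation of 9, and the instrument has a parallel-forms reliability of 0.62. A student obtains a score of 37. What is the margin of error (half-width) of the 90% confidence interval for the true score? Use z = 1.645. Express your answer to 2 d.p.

9.13

The standard error of measurement is 9.0000*√(1 − 0.6200) ≃ 9.0000*0.6164 ≃ 5.5480.
1.645 * SEM ≃ 9.1264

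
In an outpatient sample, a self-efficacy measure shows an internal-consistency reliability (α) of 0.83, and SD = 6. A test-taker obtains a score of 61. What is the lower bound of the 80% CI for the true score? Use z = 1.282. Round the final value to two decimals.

SEM = 6.0000 * √(1 − 0.8300) = 6.0000 * √0.1700 ≈ 6.0000 * 0.4123 ≈ 2.4739
Half-width = 1.282*2.4739 ≈ 3.1715
Lower bound: 61 − 3.1715 = 57.8285

57.83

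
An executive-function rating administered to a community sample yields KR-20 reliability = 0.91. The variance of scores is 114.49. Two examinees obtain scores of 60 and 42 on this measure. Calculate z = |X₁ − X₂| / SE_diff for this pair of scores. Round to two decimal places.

SD = √114.49 = 10.70000
SEM = 10.70000 × √(1 − 0.91000) = 10.70000 × √0.09000 ≈ 10.70000 × 0.30000 ≈ 3.21000
SE_diff = SEM × √2 ≈ 3.21000 × 1.41421 ≈ 4.53963
z = 18 / 4.53963 ≈ 3.96508

3.97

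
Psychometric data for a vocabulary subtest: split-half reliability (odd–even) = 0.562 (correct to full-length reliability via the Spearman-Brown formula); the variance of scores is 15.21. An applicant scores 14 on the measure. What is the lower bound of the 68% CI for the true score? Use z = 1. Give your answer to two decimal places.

11.93

σ = 15.21^(1/2) = 3.9000
Spearman-Brown: r = 2(0.562) / (1 + 0.562) = 1.1240 / 1.5620 ≈ 0.7196
The standard error of measurement is 3.9000×√(1 − 0.7196) ≈ 3.9000×0.5295 ≈ 2.0652.
Half-width = 1×2.0652 ≈ 2.0652
Lower limit = 14 − 2.0652 ≈ 11.9348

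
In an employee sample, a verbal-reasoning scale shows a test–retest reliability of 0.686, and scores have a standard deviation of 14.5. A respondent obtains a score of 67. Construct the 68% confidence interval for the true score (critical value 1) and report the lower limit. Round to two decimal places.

58.87

SEM = 14.50000*√(1 − 0.68600) ≈ 8.12518
Margin = 1 * 8.12518 ≈ 8.12518
Lower bound: 67 − 8.12518 = 58.87482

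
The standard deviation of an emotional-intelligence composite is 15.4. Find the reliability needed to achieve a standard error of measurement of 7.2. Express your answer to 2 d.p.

r = 1 − (SEM / SD)² = 1 − (7.2000 / 15.4)² ≈ 1 − 0.2186 ≈ 0.7814

0.78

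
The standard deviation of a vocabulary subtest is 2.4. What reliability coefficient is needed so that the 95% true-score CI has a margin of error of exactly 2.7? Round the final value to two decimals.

0.67

SEM needed = half-width / z = 2.7/1.96 ≃ 1.378
r = 1 − (SEM / SD)² = 1 − (1.378 / 2.4)² ≃ 1 − 0.329 ≃ 0.671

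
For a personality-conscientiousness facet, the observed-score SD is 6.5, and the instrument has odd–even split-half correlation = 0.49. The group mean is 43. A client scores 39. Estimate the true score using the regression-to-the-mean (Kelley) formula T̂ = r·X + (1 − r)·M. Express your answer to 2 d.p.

Spearman-Brown: r = 2(0.49) / (1 + 0.49) = 0.98000 / 1.49000 ≈ 0.65772
T̂ = r·X + (1 − r)·M = 0.65772×39 + 0.34228×43 ≈ 25.65101 + 14.71812 ≈ 40.36913

40.37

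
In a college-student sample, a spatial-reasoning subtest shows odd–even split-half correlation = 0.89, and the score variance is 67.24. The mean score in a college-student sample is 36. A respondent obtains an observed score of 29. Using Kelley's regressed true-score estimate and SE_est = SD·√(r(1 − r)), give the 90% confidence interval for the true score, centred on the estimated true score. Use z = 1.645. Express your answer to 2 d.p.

[26.25, 32.57]

SD = √67.24 ≈ 8.2000
Spearman-Brown: r = 2(0.89) / (1 + 0.89) = 1.7800 / 1.8900 ≈ 0.9418
T̂ = 0.9418(29) + 0.0582(36) ≈ 29.4074
SE_est = SD * √(r(1 − r)) = 8.2000 * √0.0548 ≈ 8.2000 * 0.2341 ≈ 1.9198
CI = 29.4074 ± 1.645 * 1.9198 → [26.2493, 32.5655]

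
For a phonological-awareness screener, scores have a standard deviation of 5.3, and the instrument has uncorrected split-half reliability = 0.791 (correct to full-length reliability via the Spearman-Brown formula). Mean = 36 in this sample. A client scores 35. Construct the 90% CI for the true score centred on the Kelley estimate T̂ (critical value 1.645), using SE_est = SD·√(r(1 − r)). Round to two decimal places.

Spearman-Brown: r = 2(0.791) / (1 + 0.791) = 1.58200 / 1.79100 ≈ 0.88331
Estimated true score = 0.88331·35 + (1 − 0.88331)·36 ≈ 35.11669
SE_est = SD · √(r(1 − r)) = 5.30000 · √0.10308 ≈ 5.30000 · 0.32106 ≈ 1.70160
CI = 35.11669 ± 1.645 · 1.70160 → [32.31757, 37.91582]

[32.32, 37.92]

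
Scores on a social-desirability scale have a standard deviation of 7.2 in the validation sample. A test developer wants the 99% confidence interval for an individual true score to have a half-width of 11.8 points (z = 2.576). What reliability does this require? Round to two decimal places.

0.60

Required SEM = 11.8 / 2.576 ≈ 4.5807
r = 1 − (SEM / SD)² = 1 − (4.5807 / 7.2)² ≈ 1 − 0.4048 ≈ 0.5952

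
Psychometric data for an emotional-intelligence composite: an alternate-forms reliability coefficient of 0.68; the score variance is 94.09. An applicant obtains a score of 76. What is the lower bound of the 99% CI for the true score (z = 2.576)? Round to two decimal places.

SD = √94.09 = 9.700
SEM = 9.700 * √(1 − 0.680) = 9.700 * √0.320 ≈ 9.700 * 0.566 ≈ 5.487
Margin = 2.576 * 5.487 ≈ 14.135
Lower bound: 76 − 14.135 = 61.865

61.87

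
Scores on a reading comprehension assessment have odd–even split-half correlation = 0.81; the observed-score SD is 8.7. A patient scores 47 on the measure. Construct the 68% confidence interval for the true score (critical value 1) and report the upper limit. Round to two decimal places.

Full-length reliability (Spearman-Brown) = 2(0.81)/(1+0.81) ≈ 0.895
SEM = 8.700*√(1 − 0.895) ≈ 2.819
1 * SEM ≈ 2.819
Upper bound: 47 + 2.819 = 49.819

49.82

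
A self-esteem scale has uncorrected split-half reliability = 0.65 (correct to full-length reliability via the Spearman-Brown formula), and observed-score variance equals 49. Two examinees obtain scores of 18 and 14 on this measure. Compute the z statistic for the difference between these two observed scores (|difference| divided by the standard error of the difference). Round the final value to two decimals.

0.88

SD = √49 = 7.0000
Spearman-Brown: r = 2(0.65) / (1 + 0.65) = 1.3000 / 1.6500 ≈ 0.7879
SEM = 7.0000×√(1 − 0.7879) ≈ 3.2240
SE_diff = √2 × SEM ≈ 4.5594
z = 4 / 4.5594 ≈ 0.8773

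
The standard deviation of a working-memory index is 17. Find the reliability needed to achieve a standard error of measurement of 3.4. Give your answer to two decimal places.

0.96

r = 1 − (3.4000/17)² ≈ 1 − 0.0400 ≈ 0.9600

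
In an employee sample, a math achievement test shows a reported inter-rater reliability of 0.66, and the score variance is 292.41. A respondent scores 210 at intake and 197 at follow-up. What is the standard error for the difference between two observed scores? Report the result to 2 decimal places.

SD = √292.41 ≃ 17.10000
SEM = 17.10000 · √(1 − 0.66000) = 17.10000 · √0.34000 ≃ 17.10000 · 0.58310 ≃ 9.97093
Standard error of the difference = 9.97093·√2 ≃ 14.10102

14.10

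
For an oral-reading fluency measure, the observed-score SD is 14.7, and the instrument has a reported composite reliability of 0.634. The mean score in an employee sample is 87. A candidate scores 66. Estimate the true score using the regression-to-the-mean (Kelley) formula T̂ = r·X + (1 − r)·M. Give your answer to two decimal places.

Estimated true score = 0.6340*66 + (1 − 0.6340)*87 ≈ 73.6860

73.69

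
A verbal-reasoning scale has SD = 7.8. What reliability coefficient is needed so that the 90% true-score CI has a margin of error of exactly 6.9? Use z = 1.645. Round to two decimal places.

Required SEM = 6.9 / 1.645 ≈ 4.195
r = 1 − (4.195/7.8)² ≈ 1 − 0.289 ≈ 0.711

0.71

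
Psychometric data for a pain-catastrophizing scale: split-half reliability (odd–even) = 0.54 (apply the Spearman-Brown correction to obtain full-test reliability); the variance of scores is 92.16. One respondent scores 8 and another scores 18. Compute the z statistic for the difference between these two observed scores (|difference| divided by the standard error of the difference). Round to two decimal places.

1.35

SD = √92.16 = 9.6000
Spearman-Brown: r = 2(0.54) / (1 + 0.54) = 1.0800 / 1.5400 ≈ 0.7013
SEM = 9.6000·√(1 − 0.7013) ≈ 5.2467
Standard error of the difference = 5.2467·√2 ≈ 7.4200
z = |8 − 18| / 7.4200 = 10 / 7.4200 ≈ 1.3477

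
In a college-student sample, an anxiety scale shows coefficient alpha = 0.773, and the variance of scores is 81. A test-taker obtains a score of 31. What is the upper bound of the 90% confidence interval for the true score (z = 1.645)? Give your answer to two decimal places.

38.05

SD = √81 = 9.000
SEM = 9.000 × √(1 − 0.773) = 9.000 × √0.227 ≈ 9.000 × 0.476 ≈ 4.288
Margin = 1.645 × 4.288 ≈ 7.054
Upper bound: 31 + 7.054 = 38.054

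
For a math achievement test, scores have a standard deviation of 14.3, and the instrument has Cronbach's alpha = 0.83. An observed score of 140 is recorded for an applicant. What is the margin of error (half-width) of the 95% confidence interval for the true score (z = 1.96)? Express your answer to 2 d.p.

SEM = 14.300 × √(1 − 0.830) = 14.300 × √0.170 ≈ 14.300 × 0.412 ≈ 5.896
Half-width = 1.96×5.896 ≈ 11.556

11.56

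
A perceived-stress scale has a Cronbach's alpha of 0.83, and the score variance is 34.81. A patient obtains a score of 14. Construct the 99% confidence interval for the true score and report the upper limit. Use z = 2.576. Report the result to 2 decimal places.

σ = 34.81^(1/2) = 5.900
SEM = 5.900 · √(1 − 0.830) = 5.900 · √0.170 ≈ 5.900 · 0.412 ≈ 2.433
Margin = 2.576 · 2.433 ≈ 6.266
Upper limit = 14 + 6.266 ≈ 20.266

20.27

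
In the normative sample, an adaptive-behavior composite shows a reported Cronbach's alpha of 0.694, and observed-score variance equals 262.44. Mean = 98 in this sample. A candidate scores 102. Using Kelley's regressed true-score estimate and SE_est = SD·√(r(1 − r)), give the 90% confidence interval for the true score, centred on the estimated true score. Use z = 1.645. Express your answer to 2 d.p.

SD = √262.44 ≈ 16.20000
T̂ = r·X + (1 − r)·M = 0.69400*102 + 0.30600*98 = 70.78800 + 29.98800 ≈ 100.77600
SE_est = 16.20000·√[r(1 − r)] ≈ 7.46544
90% CI: 100.77600 ± 12.28065 ≈ (88.49535, 113.05665)

[88.50, 113.06]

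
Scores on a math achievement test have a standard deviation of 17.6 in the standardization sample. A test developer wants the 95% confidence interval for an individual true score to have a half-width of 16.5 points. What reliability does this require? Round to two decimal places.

0.77

SEM needed = half-width / z = 16.5/1.96 ≈ 8.418
r = 1 − (8.418/17.6)² ≈ 1 − 0.229 ≈ 0.771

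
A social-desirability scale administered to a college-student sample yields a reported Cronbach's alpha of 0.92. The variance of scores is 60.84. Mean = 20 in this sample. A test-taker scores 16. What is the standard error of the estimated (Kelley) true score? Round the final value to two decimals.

2.12

SD = √60.84 = 7.8000
SE_est = SD · √(r(1 − r)) = 7.8000 · √0.0736 ≈ 7.8000 · 0.2713 ≈ 2.1161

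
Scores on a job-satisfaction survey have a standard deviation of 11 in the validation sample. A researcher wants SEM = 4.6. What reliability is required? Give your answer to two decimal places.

Required reliability = 1 − (SEM/SD)² = 1 − 0.1749 ≈ 0.8251

0.83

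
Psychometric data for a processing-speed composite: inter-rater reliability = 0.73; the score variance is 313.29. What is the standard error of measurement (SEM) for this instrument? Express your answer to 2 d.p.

SD = √313.29 ≃ 17.7000
The standard error of measurement is 17.7000×√(1 − 0.7300) ≃ 17.7000×0.5196 ≃ 9.1972.

9.20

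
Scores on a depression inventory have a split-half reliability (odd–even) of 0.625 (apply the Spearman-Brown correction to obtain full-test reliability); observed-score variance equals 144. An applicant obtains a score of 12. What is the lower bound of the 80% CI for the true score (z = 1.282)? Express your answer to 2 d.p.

SD = √144 ≈ 12.000
Spearman-Brown: r = 2(0.625) / (1 + 0.625) = 1.250 / 1.625 ≈ 0.769
The standard error of measurement is 12.000×√(1 − 0.769) ≈ 12.000×0.480 ≈ 5.765.
1.282 × SEM ≈ 7.390
Lower limit = 12 − 7.390 ≈ 4.610

4.61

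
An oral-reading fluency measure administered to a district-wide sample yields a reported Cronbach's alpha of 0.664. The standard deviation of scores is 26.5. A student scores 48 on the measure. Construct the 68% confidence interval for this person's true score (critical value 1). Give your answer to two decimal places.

[32.64, 63.36]

SEM = 26.500 * √(1 − 0.664) = 26.500 * √0.336 ≈ 26.500 * 0.580 ≈ 15.361
Half-width = 1*15.361 ≈ 15.361
Interval: (32.639, 63.361)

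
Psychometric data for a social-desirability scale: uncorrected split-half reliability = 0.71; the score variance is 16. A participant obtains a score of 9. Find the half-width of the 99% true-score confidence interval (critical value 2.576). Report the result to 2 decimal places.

4.24

σ = 16^(1/2) = 4.0000
r_full = 2·0.71 / (1 + 0.71) ≈ 0.8304
SEM = 4.0000 × √(1 − 0.8304) = 4.0000 × √0.1696 ≈ 4.0000 × 0.4118 ≈ 1.6473
Margin = 2.576 × 1.6473 ≈ 4.2433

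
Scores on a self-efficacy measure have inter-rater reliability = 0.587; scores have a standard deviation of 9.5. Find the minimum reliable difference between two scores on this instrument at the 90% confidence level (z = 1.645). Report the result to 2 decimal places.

SEM = 9.500 · √(1 − 0.587) = 9.500 · √0.413 ≃ 9.500 · 0.643 ≃ 6.105
SE_diff = √2 · SEM ≃ 8.634
Smallest detectable difference = 1.645·8.634 ≃ 14.203

14.20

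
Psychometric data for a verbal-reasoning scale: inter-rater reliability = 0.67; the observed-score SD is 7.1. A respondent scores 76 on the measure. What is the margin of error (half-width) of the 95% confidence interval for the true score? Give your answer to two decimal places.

The standard error of measurement is 7.10000*√(1 − 0.67000) ≈ 7.10000*0.57446 ≈ 4.07864.
Half-width = 1.96*4.07864 ≈ 7.99413

7.99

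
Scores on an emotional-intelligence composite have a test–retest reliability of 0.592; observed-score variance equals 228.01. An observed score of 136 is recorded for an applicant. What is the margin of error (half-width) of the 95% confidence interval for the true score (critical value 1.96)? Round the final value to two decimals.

SD = √228.01 = 15.1000
SEM = 15.1000 · √(1 − 0.5920) = 15.1000 · √0.4080 ≃ 15.1000 · 0.6387 ≃ 9.6451
Margin = 1.96 · 9.6451 ≃ 18.9044

18.90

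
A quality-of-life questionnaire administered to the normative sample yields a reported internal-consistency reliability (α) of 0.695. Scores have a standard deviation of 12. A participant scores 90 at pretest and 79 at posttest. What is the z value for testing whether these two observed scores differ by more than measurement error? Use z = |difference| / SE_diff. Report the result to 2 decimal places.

1.17

SEM = 12.000 × √(1 − 0.695) = 12.000 × √0.305 ≈ 12.000 × 0.552 ≈ 6.627
SE_diff = √2 × SEM ≈ 9.372
z = 11 / 9.372 ≈ 1.174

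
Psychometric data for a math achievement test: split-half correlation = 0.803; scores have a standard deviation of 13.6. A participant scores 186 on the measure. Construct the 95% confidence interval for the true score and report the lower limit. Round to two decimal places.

177.19

Full-length reliability (Spearman-Brown) = 2(0.803)/(1+0.803) ≈ 0.891
SEM = 13.600 × √(1 − 0.891) = 13.600 × √0.109 ≈ 13.600 × 0.331 ≈ 4.495
1.96 × SEM ≈ 8.811
Lower limit = 186 − 8.811 ≈ 177.189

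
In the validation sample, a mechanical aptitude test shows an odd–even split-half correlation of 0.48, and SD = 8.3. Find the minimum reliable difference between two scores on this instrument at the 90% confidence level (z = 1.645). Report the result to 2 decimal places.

Spearman-Brown: r = 2(0.48) / (1 + 0.48) = 0.96000 / 1.48000 ≈ 0.64865
SEM = 8.30000×√(1 − 0.64865) ≈ 4.91982
SE_diff = SEM × √2 ≈ 4.91982 × 1.41421 ≈ 6.95767
Minimum reliable difference = 1.645 × SE_diff ≈ 1.645 × 6.95767 ≈ 11.44537

11.45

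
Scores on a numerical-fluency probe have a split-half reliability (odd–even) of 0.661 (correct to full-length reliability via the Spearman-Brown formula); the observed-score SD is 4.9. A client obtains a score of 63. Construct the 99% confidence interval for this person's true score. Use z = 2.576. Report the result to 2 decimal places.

[57.30, 68.70]

Spearman-Brown: r = 2(0.661) / (1 + 0.661) = 1.3220 / 1.6610 ≈ 0.7959
The standard error of measurement is 4.9000×√(1 − 0.7959) ≈ 4.9000×0.4518 ≈ 2.2137.
2.576 × SEM ≈ 5.7024
Interval: (57.2976, 68.7024)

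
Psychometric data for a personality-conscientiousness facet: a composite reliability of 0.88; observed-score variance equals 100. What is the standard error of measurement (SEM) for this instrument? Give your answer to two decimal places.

3.46

SD = √100 ≈ 10.00000
The standard error of measurement is 10.00000×√(1 − 0.88000) ≈ 10.00000×0.34641 ≈ 3.46410.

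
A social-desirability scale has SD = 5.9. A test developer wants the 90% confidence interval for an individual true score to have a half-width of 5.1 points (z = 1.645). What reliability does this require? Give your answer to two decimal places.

SEM needed = half-width / z = 5.1/1.645 ≈ 3.100
r = 1 − (SEM / SD)² = 1 − (3.100 / 5.9)² ≈ 1 − 0.276 ≈ 0.724

0.72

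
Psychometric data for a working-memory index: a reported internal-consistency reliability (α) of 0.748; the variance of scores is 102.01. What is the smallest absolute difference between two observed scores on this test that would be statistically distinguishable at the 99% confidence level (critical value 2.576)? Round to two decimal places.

18.47

SD = √102.01 = 10.100
SEM = 10.100 · √(1 − 0.748) = 10.100 · √0.252 ≈ 10.100 · 0.502 ≈ 5.070
SE_diff = √2 · SEM ≈ 7.170
Smallest detectable difference = 2.576·7.170 ≈ 18.471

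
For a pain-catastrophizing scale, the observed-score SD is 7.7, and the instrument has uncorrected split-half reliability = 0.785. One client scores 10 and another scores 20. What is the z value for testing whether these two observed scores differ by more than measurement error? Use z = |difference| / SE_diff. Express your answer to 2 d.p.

r_full = 2·0.785 / (1 + 0.785) ≈ 0.8796
SEM = 7.7000×√(1 − 0.8796) ≈ 2.6723
SE_diff = SEM × √2 ≈ 2.6723 × 1.4142 ≈ 3.7793
z = |10 − 20| / 3.7793 = 10 / 3.7793 ≈ 2.6460

2.65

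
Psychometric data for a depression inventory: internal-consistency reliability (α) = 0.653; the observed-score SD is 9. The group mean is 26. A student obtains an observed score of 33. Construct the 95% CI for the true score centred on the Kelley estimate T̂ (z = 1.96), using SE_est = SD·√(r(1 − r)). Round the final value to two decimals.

Estimated true score = 0.653·33 + (1 − 0.653)·26 ≈ 30.571
SE_est = SD · √(r(1 − r)) = 9.000 · √0.227 ≈ 9.000 · 0.476 ≈ 4.284
CI = 30.571 ± 1.96 · 4.284 → [22.174, 38.968]

[22.17, 38.97]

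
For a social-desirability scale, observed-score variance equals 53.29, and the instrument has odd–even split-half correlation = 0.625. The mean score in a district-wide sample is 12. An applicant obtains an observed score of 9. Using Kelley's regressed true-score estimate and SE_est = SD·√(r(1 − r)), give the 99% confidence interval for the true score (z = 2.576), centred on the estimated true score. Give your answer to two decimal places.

σ = 53.29^(1/2) = 7.30000
Full-length reliability (Spearman-Brown) = 2(0.625)/(1+0.625) ≃ 0.76923
T̂ = 0.76923(9) + 0.23077(12) ≃ 9.69231
SE_est = SD × √(r(1 − r)) = 7.30000 × √0.17751 ≃ 7.30000 × 0.42133 ≃ 3.07567
99% CI: 9.69231 ± 7.92293 ≃ (1.76937, 17.61524)

[1.77, 17.62]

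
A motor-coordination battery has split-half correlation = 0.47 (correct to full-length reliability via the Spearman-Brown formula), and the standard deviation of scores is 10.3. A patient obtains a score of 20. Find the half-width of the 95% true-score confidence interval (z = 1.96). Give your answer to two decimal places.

Spearman-Brown: r = 2(0.47) / (1 + 0.47) = 0.940 / 1.470 ≈ 0.639
SEM = 10.300 · √(1 − 0.639) = 10.300 · √0.361 ≈ 10.300 · 0.600 ≈ 6.185
1.96 · SEM ≈ 12.122

12.12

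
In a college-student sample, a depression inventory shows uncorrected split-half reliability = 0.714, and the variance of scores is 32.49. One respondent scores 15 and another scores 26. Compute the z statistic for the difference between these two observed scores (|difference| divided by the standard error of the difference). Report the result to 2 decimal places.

3.34

SD = √32.49 ≃ 5.7000
Full-length reliability (Spearman-Brown) = 2(0.714)/(1+0.714) ≃ 0.8331
The standard error of measurement is 5.7000×√(1 − 0.8331) ≃ 5.7000×0.4085 ≃ 2.3284.
Standard error of the difference = 2.3284·√2 ≃ 3.2928
z = 11 / 3.2928 ≃ 3.3406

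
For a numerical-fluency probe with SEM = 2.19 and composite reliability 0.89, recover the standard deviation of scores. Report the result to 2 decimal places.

6.60

SD = 2.19 / √(1 − 0.89) ≈ 6.6031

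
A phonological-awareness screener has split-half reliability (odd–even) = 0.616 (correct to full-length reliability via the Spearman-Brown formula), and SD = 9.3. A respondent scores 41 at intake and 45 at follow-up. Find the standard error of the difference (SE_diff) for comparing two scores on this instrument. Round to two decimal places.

Spearman-Brown: r = 2(0.616) / (1 + 0.616) = 1.232 / 1.616 ≈ 0.762
SEM = 9.300*√(1 − 0.762) ≈ 4.533
SE_diff = √2 * SEM ≈ 6.411

6.41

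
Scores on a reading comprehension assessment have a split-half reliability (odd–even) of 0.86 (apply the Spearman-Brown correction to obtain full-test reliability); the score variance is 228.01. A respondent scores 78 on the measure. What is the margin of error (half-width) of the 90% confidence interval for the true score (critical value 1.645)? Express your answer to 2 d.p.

SD = √228.01 ≈ 15.1000
r_full = 2·0.86 / (1 + 0.86) ≈ 0.9247
SEM = 15.1000 × √(1 − 0.9247) = 15.1000 × √0.0753 ≈ 15.1000 × 0.2744 ≈ 4.1427
Margin = 1.645 × 4.1427 ≈ 6.8148

6.81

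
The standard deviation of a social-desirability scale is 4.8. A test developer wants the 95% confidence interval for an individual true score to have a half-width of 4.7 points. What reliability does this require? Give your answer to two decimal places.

Required SEM = 4.7 / 1.96 ≈ 2.398
r = 1 − (SEM / SD)² = 1 − (2.398 / 4.8)² ≈ 1 − 0.250 ≈ 0.750

0.75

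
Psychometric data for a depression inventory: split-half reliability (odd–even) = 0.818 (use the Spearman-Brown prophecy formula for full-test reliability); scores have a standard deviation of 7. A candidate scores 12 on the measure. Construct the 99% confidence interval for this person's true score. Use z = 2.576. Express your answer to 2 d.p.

Full-length reliability (Spearman-Brown) = 2(0.818)/(1+0.818) ≃ 0.8999
The standard error of measurement is 7.0000×√(1 − 0.8999) ≃ 7.0000×0.3164 ≃ 2.2148.
Margin = 2.576 × 2.2148 ≃ 5.7054
Interval: (6.2946, 17.7054)

[6.29, 17.71]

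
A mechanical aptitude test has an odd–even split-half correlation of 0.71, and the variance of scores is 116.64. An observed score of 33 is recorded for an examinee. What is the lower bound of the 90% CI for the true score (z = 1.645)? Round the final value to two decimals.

25.68

SD = √116.64 = 10.80000
r_full = 2·0.71 / (1 + 0.71) ≈ 0.83041
SEM = 10.80000×√(1 − 0.83041) ≈ 4.44759
Margin = 1.645 × 4.44759 ≈ 7.31628
Lower limit = 33 − 7.31628 ≈ 25.68372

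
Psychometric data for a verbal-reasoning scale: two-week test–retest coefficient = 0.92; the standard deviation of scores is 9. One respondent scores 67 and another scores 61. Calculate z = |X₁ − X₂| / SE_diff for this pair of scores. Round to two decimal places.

1.67

SEM = 9.0000 × √(1 − 0.9200) = 9.0000 × √0.0800 ≈ 9.0000 × 0.2828 ≈ 2.5456
SE_diff = SEM × √2 ≈ 2.5456 × 1.4142 ≈ 3.6000
z = 6 / 3.6000 ≈ 1.6667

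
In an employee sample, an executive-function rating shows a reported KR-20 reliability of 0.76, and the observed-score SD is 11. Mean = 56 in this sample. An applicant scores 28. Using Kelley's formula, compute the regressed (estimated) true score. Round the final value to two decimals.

Estimated true score = 0.760×28 + (1 − 0.760)×56 ≈ 34.720

34.72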